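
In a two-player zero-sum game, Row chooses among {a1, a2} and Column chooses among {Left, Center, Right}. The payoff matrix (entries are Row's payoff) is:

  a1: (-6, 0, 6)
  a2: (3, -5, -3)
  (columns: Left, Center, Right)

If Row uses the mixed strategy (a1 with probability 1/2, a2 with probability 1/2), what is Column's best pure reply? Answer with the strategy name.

If Column plays Left, Row's expected payoff is (1/2)·(-6) + (1/2)·3 = -3/2.
If Column plays Center, Row's expected payoff is (1/2)·0 + (1/2)·(-5) = -5/2.
If Column plays Right, Row's expected payoff is (1/2)·6 + (1/2)·(-3) = 3/2.
Column minimizes Row's payoff; the smallest is -5/2, so the best response is Center.

Center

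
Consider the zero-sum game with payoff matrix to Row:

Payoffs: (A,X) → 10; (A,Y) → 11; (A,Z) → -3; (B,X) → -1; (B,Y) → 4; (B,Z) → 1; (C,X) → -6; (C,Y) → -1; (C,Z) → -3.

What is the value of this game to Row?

Row minima: A → -3, B → -1, C → -6; maximin = -1.
Column maxima: X → 10, Y → 11, Z → 1; minimax = 1.
-1 ≠ 1, so there is no saddle point; optimal play is mixed.
C is strictly dominated by B, so Row never plays it.
Y is strictly dominated by X (it gives Row strictly more in every row), so Column never plays it.
On the remaining 2×2 (A, B vs X, Z):
Let Row play A with probability p. Expected payoff against X: 10p + (-1)(1−p) = 11p − 1; against Z: (-3)p + 1(1−p) = −4p + 1.
Setting these equal: 11p − 1 = −4p + 1 ⇒ 15p = 2 ⇒ p = 2/15, and the value is (11)·(2/15) − 1 = 7/15.
For Column: with q = P(X), equating A's and B's payoffs gives 13q − 3 = −2q + 1 ⇒ q = 4/15.

7/15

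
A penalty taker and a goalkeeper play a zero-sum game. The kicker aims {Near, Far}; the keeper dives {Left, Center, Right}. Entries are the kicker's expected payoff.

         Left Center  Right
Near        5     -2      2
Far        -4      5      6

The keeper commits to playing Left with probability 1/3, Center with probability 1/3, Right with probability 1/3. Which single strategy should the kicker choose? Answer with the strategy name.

Expected payoff of Near: (1/3)·5 + (1/3)·(-2) + (1/3)·2 = 5/3.
Expected payoff of Far: (1/3)·(-4) + (1/3)·5 + (1/3)·6 = 7/3.
The largest is 7/3, so the kicker's best response is Far.

Far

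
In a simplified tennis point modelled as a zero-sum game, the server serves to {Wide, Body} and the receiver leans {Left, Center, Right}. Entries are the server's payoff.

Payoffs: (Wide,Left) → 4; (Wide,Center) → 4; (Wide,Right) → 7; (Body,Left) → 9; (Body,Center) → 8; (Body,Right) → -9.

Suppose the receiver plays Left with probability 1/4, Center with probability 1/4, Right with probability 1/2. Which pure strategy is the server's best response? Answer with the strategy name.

Wide

Expected payoff of Wide: (1/4)·4 + (1/4)·4 + (1/2)·7 = 11/2.
Expected payoff of Body: (1/4)·9 + (1/4)·8 + (1/2)·(-9) = -1/4.
The largest is 11/2, so the server's best response is Wide.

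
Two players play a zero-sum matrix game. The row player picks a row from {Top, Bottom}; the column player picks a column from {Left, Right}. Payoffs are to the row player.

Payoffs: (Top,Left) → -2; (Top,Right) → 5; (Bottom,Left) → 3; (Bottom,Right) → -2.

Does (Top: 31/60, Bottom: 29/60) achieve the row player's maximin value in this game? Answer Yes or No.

Against Left this mix gives (31/60)·(-2) + (29/60)·3 = 5/12.
Against Right this mix gives (31/60)·5 + (29/60)·(-2) = 97/60.
The column player will play Left, holding the row player to 5/12. Shifting weight toward the row that does better against Left would raise this floor (the equalizing mix achieves 11/12 against both Left and Right), so the proposed strategy is not optimal.

No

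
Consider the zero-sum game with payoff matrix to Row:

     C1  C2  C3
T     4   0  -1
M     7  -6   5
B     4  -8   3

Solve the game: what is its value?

-1/2

Row minima: T → -1, M → -6, B → -8; maximin = -1.
Column maxima: C1 → 7, C2 → 0, C3 → 5; minimax = 0.
-1 ≠ 0, so there is no saddle point; optimal play is mixed.
B is strictly dominated by M, so Row never plays it.
C1 is strictly dominated by C2 (it gives Row strictly more in every row), so Column never plays it.
On the remaining 2×2 (T, M vs C2, C3):
Let Row play T with probability p. Expected payoff against C2: 0p + (-6)(1−p) = 6p − 6; against C3: (-1)p + 5(1−p) = −6p + 5.
Setting these equal: 6p − 6 = −6p + 5 ⇒ 12p = 11 ⇒ p = 11/12, and the value is (6)·(11/12) − 6 = -1/2.
For Column: with q = P(C2), equating T's and M's payoffs gives q − 1 = −11q + 5 ⇒ q = 1/2.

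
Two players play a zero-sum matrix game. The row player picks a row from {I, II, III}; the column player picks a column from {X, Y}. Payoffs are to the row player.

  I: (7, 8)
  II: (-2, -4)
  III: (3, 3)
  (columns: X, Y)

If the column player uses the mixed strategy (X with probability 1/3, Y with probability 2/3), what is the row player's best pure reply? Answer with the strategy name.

Expected payoff of I: (1/3)·7 + (2/3)·8 = 23/3.
Expected payoff of II: (1/3)·(-2) + (2/3)·(-4) = -10/3.
Expected payoff of III: (1/3)·3 + (2/3)·3 = 3.
The largest is 23/3, so the row player's best response is I.

I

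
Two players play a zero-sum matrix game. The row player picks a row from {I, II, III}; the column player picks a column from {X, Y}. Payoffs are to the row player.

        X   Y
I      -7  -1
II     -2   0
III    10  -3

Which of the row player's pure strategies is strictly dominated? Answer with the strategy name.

II gives a strictly higher payoff than I against every column: -2 > -7, 0 > -1.
So I is strictly dominated and the row player never plays it.

I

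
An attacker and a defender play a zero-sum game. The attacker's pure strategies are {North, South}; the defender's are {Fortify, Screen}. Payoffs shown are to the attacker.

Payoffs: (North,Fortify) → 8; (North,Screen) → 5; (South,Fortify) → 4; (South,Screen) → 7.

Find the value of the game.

Row minima: North → 5, South → 4; maximin = 5.
Column maxima: Fortify → 8, Screen → 7; minimax = 7.
5 ≠ 7, so there is no saddle point; optimal play is mixed.
Let the attacker play North with probability p. Expected payoff against Fortify: 8p + 4(1−p) = 4p + 4; against Screen: 5p + 7(1−p) = −2p + 7.
Setting these equal: 4p + 4 = −2p + 7 ⇒ 6p = 3 ⇒ p = 1/2, and the value is (4)·(1/2) + 4 = 6.
For the defender: with q = P(Fortify), equating North's and South's payoffs gives 3q + 5 = −3q + 7 ⇒ q = 1/3.

6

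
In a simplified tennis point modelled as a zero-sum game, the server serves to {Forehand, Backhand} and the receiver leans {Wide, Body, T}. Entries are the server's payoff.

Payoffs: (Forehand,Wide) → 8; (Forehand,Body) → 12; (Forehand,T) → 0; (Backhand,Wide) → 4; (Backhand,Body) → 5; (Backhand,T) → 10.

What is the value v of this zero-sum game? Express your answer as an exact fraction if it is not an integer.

Row minima: Forehand → 0, Backhand → 4; maximin = 4.
Column maxima: Wide → 8, Body → 12, T → 10; minimax = 8.
4 ≠ 8, so there is no saddle point; optimal play is mixed.
Body is strictly dominated by Wide (it gives the server strictly more in every row), so the receiver never plays it.
On the remaining 2×2 (Forehand, Backhand vs Wide, T):
Let the server play Forehand with probability p. Expected payoff against Wide: 8p + 4(1−p) = 4p + 4; against T: 0p + 10(1−p) = −10p + 10.
Setting these equal: 4p + 4 = −10p + 10 ⇒ 14p = 6 ⇒ p = 3/7, and the value is (4)·(3/7) + 4 = 40/7.
For the receiver: with q = P(Wide), equating Forehand's and Backhand's payoffs gives 8q = −6q + 10 ⇒ q = 5/7.

40/7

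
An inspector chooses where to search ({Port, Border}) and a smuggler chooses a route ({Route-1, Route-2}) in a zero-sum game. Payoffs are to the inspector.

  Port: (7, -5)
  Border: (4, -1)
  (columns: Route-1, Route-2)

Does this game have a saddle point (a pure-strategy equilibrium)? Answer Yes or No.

Yes

Row minima: Port → -5, Border → -1; maximin = -1.
Column maxima: Route-1 → 7, Route-2 → -1; minimax = -1.
maximin = minimax = -1, so a saddle point exists.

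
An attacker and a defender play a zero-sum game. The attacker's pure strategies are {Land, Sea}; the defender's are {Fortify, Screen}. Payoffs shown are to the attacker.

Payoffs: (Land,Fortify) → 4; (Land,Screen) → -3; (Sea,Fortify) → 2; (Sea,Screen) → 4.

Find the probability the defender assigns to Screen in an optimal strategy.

2/9

Row minima: Land → -3, Sea → 2; maximin = 2.
Column maxima: Fortify → 4, Screen → 4; minimax = 4.
2 ≠ 4, so there is no saddle point; optimal play is mixed.
Let the attacker play Land with probability p. Expected payoff against Fortify: 4p + 2(1−p) = 2p + 2; against Screen: (-3)p + 4(1−p) = −7p + 4.
Setting these equal: 2p + 2 = −7p + 4 ⇒ 9p = 2 ⇒ p = 2/9, and the value is (2)·(2/9) + 2 = 22/9.
For the defender: with q = P(Fortify), equating Land's and Sea's payoffs gives 7q − 3 = −2q + 4 ⇒ q = 7/9.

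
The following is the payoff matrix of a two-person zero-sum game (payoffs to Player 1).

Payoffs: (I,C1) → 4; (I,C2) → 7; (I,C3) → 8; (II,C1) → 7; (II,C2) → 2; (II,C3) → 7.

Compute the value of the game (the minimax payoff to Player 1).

41/8

Row minima: I → 4, II → 2; maximin = 4.
Column maxima: C1 → 7, C2 → 7, C3 → 8; minimax = 7.
4 ≠ 7, so there is no saddle point; optimal play is mixed.
C3 is strictly dominated by C2 (it gives Player 1 strictly more in every row), so Player 2 never plays it.
On the remaining 2×2 (I, II vs C1, C2):
Let Player 1 play I with probability p. Expected payoff against C1: 4p + 7(1−p) = −3p + 7; against C2: 7p + 2(1−p) = 5p + 2.
Setting these equal: −3p + 7 = 5p + 2 ⇒ −8p = -5 ⇒ p = 5/8, and the value is (-3)·(5/8) + 7 = 41/8.
For Player 2: with q = P(C1), equating I's and II's payoffs gives −3q + 7 = 5q + 2 ⇒ q = 5/8.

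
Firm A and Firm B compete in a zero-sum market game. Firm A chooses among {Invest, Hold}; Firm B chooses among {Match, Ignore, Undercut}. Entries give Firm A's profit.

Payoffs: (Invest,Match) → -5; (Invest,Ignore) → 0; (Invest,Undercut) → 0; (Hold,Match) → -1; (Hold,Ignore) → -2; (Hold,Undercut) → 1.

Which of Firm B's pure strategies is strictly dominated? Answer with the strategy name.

Match holds Firm A's payoff strictly below Undercut in every row: -5 < 0, -1 < 1.
So Undercut is strictly dominated for Firm B.

Undercut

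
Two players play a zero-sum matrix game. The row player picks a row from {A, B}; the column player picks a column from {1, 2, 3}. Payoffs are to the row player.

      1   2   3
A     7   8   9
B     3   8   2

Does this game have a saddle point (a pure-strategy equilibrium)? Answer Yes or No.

Row minima: A → 7, B → 2; maximin = 7.
Column maxima: 1 → 7, 2 → 8, 3 → 9; minimax = 7.
maximin = minimax = 7, so a saddle point exists.

Yes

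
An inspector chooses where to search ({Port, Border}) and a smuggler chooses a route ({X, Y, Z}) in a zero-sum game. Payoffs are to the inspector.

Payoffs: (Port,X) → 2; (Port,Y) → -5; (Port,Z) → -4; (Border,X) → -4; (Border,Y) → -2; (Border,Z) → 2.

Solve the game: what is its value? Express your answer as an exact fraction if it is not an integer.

-8/3

Row minima: Port → -5, Border → -4; maximin = -4.
Column maxima: X → 2, Y → -2, Z → 2; minimax = -2.
-4 ≠ -2, so there is no saddle point; optimal play is mixed.
Z is strictly dominated by Y (it gives the inspector strictly more in every row), so the smuggler never plays it.
On the remaining 2×2 (Port, Border vs X, Y):
Let the inspector play Port with probability p. Expected payoff against X: 2p + (-4)(1−p) = 6p − 4; against Y: (-5)p + (-2)(1−p) = −3p − 2.
Setting these equal: 6p − 4 = −3p − 2 ⇒ 9p = 2 ⇒ p = 2/9, and the value is (6)·(2/9) − 4 = -8/3.
For the smuggler: with q = P(X), equating Port's and Border's payoffs gives 7q − 5 = −2q − 2 ⇒ q = 1/3.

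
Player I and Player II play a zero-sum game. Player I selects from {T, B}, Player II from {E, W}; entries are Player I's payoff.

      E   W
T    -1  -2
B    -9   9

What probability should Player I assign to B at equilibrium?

1/19

Row minima: T → -2, B → -9; maximin = -2.
Column maxima: E → -1, W → 9; minimax = -1.
-2 ≠ -1, so there is no saddle point; optimal play is mixed.
Let Player I play T with probability p. Expected payoff against E: (-1)p + (-9)(1−p) = 8p − 9; against W: (-2)p + 9(1−p) = −11p + 9.
Setting these equal: 8p − 9 = −11p + 9 ⇒ 19p = 18 ⇒ p = 18/19, and the value is (8)·(18/19) − 9 = -27/19.
For Player II: with q = P(E), equating T's and B's payoffs gives q − 2 = −18q + 9 ⇒ q = 11/19.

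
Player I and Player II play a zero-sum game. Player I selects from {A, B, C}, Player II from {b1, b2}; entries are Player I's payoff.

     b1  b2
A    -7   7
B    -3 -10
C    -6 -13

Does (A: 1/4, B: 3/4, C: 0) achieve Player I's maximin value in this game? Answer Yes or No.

Against b1 this mix gives (1/4)·(-7) + (3/4)·(-3) = -4.
Against b2 this mix gives (1/4)·7 + (3/4)·(-10) = -23/4.
Player II will play b2, holding Player I to -23/4. Shifting weight toward the row that does better against b2 would raise this floor (the equalizing mix achieves -13/3 against both b2 and b1), so the proposed strategy is not optimal.

No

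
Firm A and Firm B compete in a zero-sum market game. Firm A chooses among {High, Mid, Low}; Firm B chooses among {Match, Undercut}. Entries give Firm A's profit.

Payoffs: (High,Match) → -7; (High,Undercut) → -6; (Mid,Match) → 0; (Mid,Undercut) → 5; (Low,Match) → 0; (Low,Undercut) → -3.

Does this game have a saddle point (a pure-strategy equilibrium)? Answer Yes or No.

Yes

Row minima: High → -7, Mid → 0, Low → -3; maximin = 0.
Column maxima: Match → 0, Undercut → 5; minimax = 0.
maximin = minimax = 0, so a saddle point exists.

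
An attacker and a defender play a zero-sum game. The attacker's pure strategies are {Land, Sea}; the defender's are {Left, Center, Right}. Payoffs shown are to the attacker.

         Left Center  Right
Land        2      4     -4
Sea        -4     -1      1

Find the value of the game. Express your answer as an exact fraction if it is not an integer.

Row minima: Land → -4, Sea → -4; maximin = -4.
Column maxima: Left → 2, Center → 4, Right → 1; minimax = 1.
-4 ≠ 1, so there is no saddle point; optimal play is mixed.
Center is strictly dominated by Left (it gives the attacker strictly more in every row), so the defender never plays it.
On the remaining 2×2 (Land, Sea vs Left, Right):
Let the attacker play Land with probability p. Expected payoff against Left: 2p + (-4)(1−p) = 6p − 4; against Right: (-4)p + 1(1−p) = −5p + 1.
Setting these equal: 6p − 4 = −5p + 1 ⇒ 11p = 5 ⇒ p = 5/11, and the value is (6)·(5/11) − 4 = -14/11.
For the defender: with q = P(Left), equating Land's and Sea's payoffs gives 6q − 4 = −5q + 1 ⇒ q = 5/11.

-14/11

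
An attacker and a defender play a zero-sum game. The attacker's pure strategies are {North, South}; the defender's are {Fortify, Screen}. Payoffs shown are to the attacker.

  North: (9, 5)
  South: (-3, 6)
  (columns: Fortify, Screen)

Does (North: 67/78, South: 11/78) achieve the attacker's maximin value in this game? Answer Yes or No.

No

Against Fortify this mix gives (67/78)·9 + (11/78)·(-3) = 95/13.
Against Screen this mix gives (67/78)·5 + (11/78)·6 = 401/78.
The defender will play Screen, holding the attacker to 401/78. Shifting weight toward the row that does better against Screen would raise this floor (the equalizing mix achieves 69/13 against both Screen and Fortify), so the proposed strategy is not optimal.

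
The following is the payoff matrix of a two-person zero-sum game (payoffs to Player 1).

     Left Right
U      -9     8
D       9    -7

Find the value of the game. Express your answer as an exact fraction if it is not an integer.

Row minima: U → -9, D → -7; maximin = -7.
Column maxima: Left → 9, Right → 8; minimax = 8.
-7 ≠ 8, so there is no saddle point; optimal play is mixed.
Let Player 1 play U with probability p. Expected payoff against Left: (-9)p + 9(1−p) = −18p + 9; against Right: 8p + (-7)(1−p) = 15p − 7.
Setting these equal: −18p + 9 = 15p − 7 ⇒ −33p = -16 ⇒ p = 16/33, and the value is (-18)·(16/33) + 9 = 3/11.
For Player 2: with q = P(Left), equating U's and D's payoffs gives −17q + 8 = 16q − 7 ⇒ q = 5/11.

3/11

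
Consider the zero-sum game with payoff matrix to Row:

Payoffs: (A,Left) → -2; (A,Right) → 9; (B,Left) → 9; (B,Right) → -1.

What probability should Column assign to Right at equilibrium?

Row minima: A → -2, B → -1; maximin = -1.
Column maxima: Left → 9, Right → 9; minimax = 9.
-1 ≠ 9, so there is no saddle point; optimal play is mixed.
Let Row play A with probability p. Expected payoff against Left: (-2)p + 9(1−p) = −11p + 9; against Right: 9p + (-1)(1−p) = 10p − 1.
Setting these equal: −11p + 9 = 10p − 1 ⇒ −21p = -10 ⇒ p = 10/21, and the value is (-11)·(10/21) + 9 = 79/21.
For Column: with q = P(Left), equating A's and B's payoffs gives −11q + 9 = 10q − 1 ⇒ q = 10/21.

11/21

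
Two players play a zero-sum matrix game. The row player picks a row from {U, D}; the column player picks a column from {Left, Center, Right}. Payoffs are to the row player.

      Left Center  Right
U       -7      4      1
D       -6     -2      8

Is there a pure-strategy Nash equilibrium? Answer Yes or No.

Yes

Row minima: U → -7, D → -6; maximin = -6.
Column maxima: Left → -6, Center → 4, Right → 8; minimax = -6.
maximin = minimax = -6, so a saddle point exists.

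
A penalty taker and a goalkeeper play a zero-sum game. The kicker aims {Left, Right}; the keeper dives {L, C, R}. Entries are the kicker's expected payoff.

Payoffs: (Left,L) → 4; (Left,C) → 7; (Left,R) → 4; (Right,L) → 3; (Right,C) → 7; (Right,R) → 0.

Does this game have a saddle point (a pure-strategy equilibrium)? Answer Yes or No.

Row minima: Left → 4, Right → 0; maximin = 4.
Column maxima: L → 4, C → 7, R → 4; minimax = 4.
maximin = minimax = 4, so a saddle point exists.

Yes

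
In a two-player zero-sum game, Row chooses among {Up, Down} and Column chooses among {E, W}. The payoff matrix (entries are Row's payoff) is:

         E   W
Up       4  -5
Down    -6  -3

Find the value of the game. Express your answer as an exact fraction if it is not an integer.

-7/2

Row minima: Up → -5, Down → -6; maximin = -5.
Column maxima: E → 4, W → -3; minimax = -3.
-5 ≠ -3, so there is no saddle point; optimal play is mixed.
Let Row play Up with probability p. Expected payoff against E: 4p + (-6)(1−p) = 10p − 6; against W: (-5)p + (-3)(1−p) = −2p − 3.
Setting these equal: 10p − 6 = −2p − 3 ⇒ 12p = 3 ⇒ p = 1/4, and the value is (10)·(1/4) − 6 = -7/2.
For Column: with q = P(E), equating Up's and Down's payoffs gives 9q − 5 = −3q − 3 ⇒ q = 1/6.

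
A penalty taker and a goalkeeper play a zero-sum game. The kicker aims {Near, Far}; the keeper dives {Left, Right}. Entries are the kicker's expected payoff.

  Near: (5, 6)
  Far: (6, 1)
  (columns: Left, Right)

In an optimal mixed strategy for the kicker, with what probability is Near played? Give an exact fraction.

Row minima: Near → 5, Far → 1; maximin = 5.
Column maxima: Left → 6, Right → 6; minimax = 6.
5 ≠ 6, so there is no saddle point; optimal play is mixed.
Let the kicker play Near with probability p. Expected payoff against Left: 5p + 6(1−p) = −p + 6; against Right: 6p + 1(1−p) = 5p + 1.
Setting these equal: −p + 6 = 5p + 1 ⇒ −6p = -5 ⇒ p = 5/6, and the value is (-1)·(5/6) + 6 = 31/6.
For the keeper: with q = P(Left), equating Near's and Far's payoffs gives −q + 6 = 5q + 1 ⇒ q = 5/6.

5/6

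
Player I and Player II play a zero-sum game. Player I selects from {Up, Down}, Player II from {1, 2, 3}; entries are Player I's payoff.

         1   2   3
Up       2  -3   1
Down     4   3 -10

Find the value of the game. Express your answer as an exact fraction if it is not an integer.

-27/17

Row minima: Up → -3, Down → -10; maximin = -3.
Column maxima: 1 → 4, 2 → 3, 3 → 1; minimax = 1.
-3 ≠ 1, so there is no saddle point; optimal play is mixed.
1 is strictly dominated by 2 (it gives Player I strictly more in every row), so Player II never plays it.
On the remaining 2×2 (Up, Down vs 2, 3):
Let Player I play Up with probability p. Expected payoff against 2: (-3)p + 3(1−p) = −6p + 3; against 3: 1p + (-10)(1−p) = 11p − 10.
Setting these equal: −6p + 3 = 11p − 10 ⇒ −17p = -13 ⇒ p = 13/17, and the value is (-6)·(13/17) + 3 = -27/17.
For Player II: with q = P(2), equating Up's and Down's payoffs gives −4q + 1 = 13q − 10 ⇒ q = 11/17.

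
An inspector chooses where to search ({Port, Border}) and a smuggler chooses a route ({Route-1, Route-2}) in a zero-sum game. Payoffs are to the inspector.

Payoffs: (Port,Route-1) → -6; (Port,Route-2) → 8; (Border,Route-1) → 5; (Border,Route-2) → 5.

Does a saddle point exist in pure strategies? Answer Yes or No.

Yes

Row minima: Port → -6, Border → 5; maximin = 5.
Column maxima: Route-1 → 5, Route-2 → 8; minimax = 5.
maximin = minimax = 5, so a saddle point exists.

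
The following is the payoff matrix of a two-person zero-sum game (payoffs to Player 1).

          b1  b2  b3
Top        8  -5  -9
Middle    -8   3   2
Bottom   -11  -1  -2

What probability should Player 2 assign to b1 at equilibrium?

11/27

Row minima: Top → -9, Middle → -8, Bottom → -11; maximin = -8.
Column maxima: b1 → 8, b2 → 3, b3 → 2; minimax = 2.
-8 ≠ 2, so there is no saddle point; optimal play is mixed.
Bottom is strictly dominated by Middle, so Player 1 never plays it.
b2 is strictly dominated by b3 (it gives Player 1 strictly more in every row), so Player 2 never plays it.
On the remaining 2×2 (Top, Middle vs b1, b3):
Let Player 1 play Top with probability p. Expected payoff against b1: 8p + (-8)(1−p) = 16p − 8; against b3: (-9)p + 2(1−p) = −11p + 2.
Setting these equal: 16p − 8 = −11p + 2 ⇒ 27p = 10 ⇒ p = 10/27, and the value is (16)·(10/27) − 8 = -56/27.
For Player 2: with q = P(b1), equating Top's and Middle's payoffs gives 17q − 9 = −10q + 2 ⇒ q = 11/27.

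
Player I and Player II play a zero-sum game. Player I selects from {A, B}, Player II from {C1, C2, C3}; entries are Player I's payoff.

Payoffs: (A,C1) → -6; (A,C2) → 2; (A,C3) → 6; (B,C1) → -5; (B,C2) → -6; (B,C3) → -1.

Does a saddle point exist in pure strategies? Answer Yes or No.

No

Row minima: A → -6, B → -6; maximin = -6.
Column maxima: C1 → -5, C2 → 2, C3 → 6; minimax = -5.
-6 ≠ -5, so no pure-strategy equilibrium exists.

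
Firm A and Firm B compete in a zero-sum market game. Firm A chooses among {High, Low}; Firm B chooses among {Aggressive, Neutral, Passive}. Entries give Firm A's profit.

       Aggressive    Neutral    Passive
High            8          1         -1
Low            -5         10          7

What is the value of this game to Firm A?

17/7

Row minima: High → -1, Low → -5; maximin = -1.
Column maxima: Aggressive → 8, Neutral → 10, Passive → 7; minimax = 7.
-1 ≠ 7, so there is no saddle point; optimal play is mixed.
Neutral is strictly dominated by Passive (it gives Firm A strictly more in every row), so Firm B never plays it.
On the remaining 2×2 (High, Low vs Aggressive, Passive):
Let Firm A play High with probability p. Expected payoff against Aggressive: 8p + (-5)(1−p) = 13p − 5; against Passive: (-1)p + 7(1−p) = −8p + 7.
Setting these equal: 13p − 5 = −8p + 7 ⇒ 21p = 12 ⇒ p = 4/7, and the value is (13)·(4/7) − 5 = 17/7.
For Firm B: with q = P(Aggressive), equating High's and Low's payoffs gives 9q − 1 = −12q + 7 ⇒ q = 8/21.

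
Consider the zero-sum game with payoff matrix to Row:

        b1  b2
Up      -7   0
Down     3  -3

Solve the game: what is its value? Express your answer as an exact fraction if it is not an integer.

Row minima: Up → -7, Down → -3; maximin = -3.
Column maxima: b1 → 3, b2 → 0; minimax = 0.
-3 ≠ 0, so there is no saddle point; optimal play is mixed.
Let Row play Up with probability p. Expected payoff against b1: (-7)p + 3(1−p) = −10p + 3; against b2: 0p + (-3)(1−p) = 3p − 3.
Setting these equal: −10p + 3 = 3p − 3 ⇒ −13p = -6 ⇒ p = 6/13, and the value is (-10)·(6/13) + 3 = -21/13.
For Column: with q = P(b1), equating Up's and Down's payoffs gives −7q = 6q − 3 ⇒ q = 3/13.

-21/13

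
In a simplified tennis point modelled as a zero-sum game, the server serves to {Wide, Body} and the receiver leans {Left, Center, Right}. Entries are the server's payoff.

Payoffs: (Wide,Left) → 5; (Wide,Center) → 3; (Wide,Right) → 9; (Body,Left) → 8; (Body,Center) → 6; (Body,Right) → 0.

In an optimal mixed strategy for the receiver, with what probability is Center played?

Row minima: Wide → 3, Body → 0; maximin = 3.
Column maxima: Left → 8, Center → 6, Right → 9; minimax = 6.
3 ≠ 6, so there is no saddle point; optimal play is mixed.
Left is strictly dominated by Center (it gives the server strictly more in every row), so the receiver never plays it.
On the remaining 2×2 (Wide, Body vs Center, Right):
Let the server play Wide with probability p. Expected payoff against Center: 3p + 6(1−p) = −3p + 6; against Right: 9p + 0(1−p) = 9p.
Setting these equal: −3p + 6 = 9p ⇒ −12p = -6 ⇒ p = 1/2, and the value is (-3)·(1/2) + 6 = 9/2.
For the receiver: with q = P(Center), equating Wide's and Body's payoffs gives −6q + 9 = 6q ⇒ q = 3/4.

3/4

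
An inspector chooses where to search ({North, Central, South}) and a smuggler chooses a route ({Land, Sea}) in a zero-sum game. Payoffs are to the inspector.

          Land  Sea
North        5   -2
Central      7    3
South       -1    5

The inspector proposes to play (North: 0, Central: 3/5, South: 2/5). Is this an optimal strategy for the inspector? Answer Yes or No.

Yes

Against Land this mix gives (3/5)·7 + (2/5)·(-1) = 19/5.
Against Sea this mix gives (3/5)·3 + (2/5)·5 = 19/5.
All of the smuggler's active replies (Land, Sea) yield 19/5, and no column does worse for the inspector. The mix makes the smuggler indifferent and guarantees 19/5, so it is optimal.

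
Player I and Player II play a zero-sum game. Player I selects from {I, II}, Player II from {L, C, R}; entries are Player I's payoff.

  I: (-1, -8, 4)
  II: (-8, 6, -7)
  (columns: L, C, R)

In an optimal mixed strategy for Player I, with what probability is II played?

Row minima: I → -8, II → -8; maximin = -8.
Column maxima: L → -1, C → 6, R → 4; minimax = -1.
-8 ≠ -1, so there is no saddle point; optimal play is mixed.
R is strictly dominated by L (it gives Player I strictly more in every row), so Player II never plays it.
On the remaining 2×2 (I, II vs L, C):
Let Player I play I with probability p. Expected payoff against L: (-1)p + (-8)(1−p) = 7p − 8; against C: (-8)p + 6(1−p) = −14p + 6.
Setting these equal: 7p − 8 = −14p + 6 ⇒ 21p = 14 ⇒ p = 2/3, and the value is (7)·(2/3) − 8 = -10/3.
For Player II: with q = P(L), equating I's and II's payoffs gives 7q − 8 = −14q + 6 ⇒ q = 2/3.

1/3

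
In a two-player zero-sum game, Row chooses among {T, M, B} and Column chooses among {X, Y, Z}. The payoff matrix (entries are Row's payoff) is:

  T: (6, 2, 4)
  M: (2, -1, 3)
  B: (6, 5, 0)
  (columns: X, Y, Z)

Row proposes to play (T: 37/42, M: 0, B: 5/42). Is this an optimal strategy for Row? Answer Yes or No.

No

Against X this mix gives (37/42)·6 + (5/42)·6 = 6.
Against Y this mix gives (37/42)·2 + (5/42)·5 = 33/14.
Against Z this mix gives (37/42)·4 + (5/42)·0 = 74/21.
Column will play Y, holding Row to 33/14. Shifting weight toward the row that does better against Y would raise this floor (the equalizing mix achieves 20/7 against both Y and Z), so the proposed strategy is not optimal.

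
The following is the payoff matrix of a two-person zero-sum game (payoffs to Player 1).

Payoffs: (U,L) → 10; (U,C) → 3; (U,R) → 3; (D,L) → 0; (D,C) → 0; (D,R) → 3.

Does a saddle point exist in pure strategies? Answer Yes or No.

Row minima: U → 3, D → 0; maximin = 3.
Column maxima: L → 10, C → 3, R → 3; minimax = 3.
maximin = minimax = 3, so a saddle point exists.

Yes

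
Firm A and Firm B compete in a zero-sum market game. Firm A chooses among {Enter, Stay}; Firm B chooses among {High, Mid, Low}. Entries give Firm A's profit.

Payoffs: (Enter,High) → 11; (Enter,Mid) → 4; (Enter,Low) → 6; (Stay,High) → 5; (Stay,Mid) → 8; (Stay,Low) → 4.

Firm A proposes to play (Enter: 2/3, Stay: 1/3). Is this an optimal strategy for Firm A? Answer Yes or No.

Yes

Against High this mix gives (2/3)·11 + (1/3)·5 = 9.
Against Mid this mix gives (2/3)·4 + (1/3)·8 = 16/3.
Against Low this mix gives (2/3)·6 + (1/3)·4 = 16/3.
All of Firm B's active replies (Mid, Low) yield 16/3, and no column does worse for Firm A. The mix makes Firm B indifferent and guarantees 16/3, so it is optimal.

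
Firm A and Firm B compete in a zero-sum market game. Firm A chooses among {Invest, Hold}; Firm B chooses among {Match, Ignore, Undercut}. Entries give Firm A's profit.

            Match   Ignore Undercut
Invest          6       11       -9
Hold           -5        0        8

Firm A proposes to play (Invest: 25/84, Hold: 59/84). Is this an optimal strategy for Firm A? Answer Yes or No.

No

Against Match this mix gives (25/84)·6 + (59/84)·(-5) = -145/84.
Against Ignore this mix gives (25/84)·11 + (59/84)·0 = 275/84.
Against Undercut this mix gives (25/84)·(-9) + (59/84)·8 = 247/84.
Firm B will play Match, holding Firm A to -145/84. Shifting weight toward the row that does better against Match would raise this floor (the equalizing mix achieves 3/28 against both Match and Undercut), so the proposed strategy is not optimal.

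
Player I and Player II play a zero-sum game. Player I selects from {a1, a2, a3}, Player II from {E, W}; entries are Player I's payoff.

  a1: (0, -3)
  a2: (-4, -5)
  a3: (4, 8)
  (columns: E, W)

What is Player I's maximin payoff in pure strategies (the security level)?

4

Row minima: a1 → -3, a2 → -5, a3 → 4.
The best of these is 4.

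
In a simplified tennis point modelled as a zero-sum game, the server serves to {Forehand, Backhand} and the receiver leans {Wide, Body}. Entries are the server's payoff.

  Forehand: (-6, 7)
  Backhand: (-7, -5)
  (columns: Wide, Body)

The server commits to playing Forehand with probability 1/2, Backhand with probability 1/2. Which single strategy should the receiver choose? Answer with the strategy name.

Wide

If the receiver plays Wide, the server's expected payoff is (1/2)·(-6) + (1/2)·(-7) = -13/2.
If the receiver plays Body, the server's expected payoff is (1/2)·7 + (1/2)·(-5) = 1.
The receiver minimizes the server's payoff; the smallest is -13/2, so the best response is Wide.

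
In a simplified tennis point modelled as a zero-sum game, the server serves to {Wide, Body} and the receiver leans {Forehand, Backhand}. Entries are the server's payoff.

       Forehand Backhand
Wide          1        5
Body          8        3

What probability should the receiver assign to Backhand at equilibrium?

7/9

Row minima: Wide → 1, Body → 3; maximin = 3.
Column maxima: Forehand → 8, Backhand → 5; minimax = 5.
3 ≠ 5, so there is no saddle point; optimal play is mixed.
Let the server play Wide with probability p. Expected payoff against Forehand: 1p + 8(1−p) = −7p + 8; against Backhand: 5p + 3(1−p) = 2p + 3.
Setting these equal: −7p + 8 = 2p + 3 ⇒ −9p = -5 ⇒ p = 5/9, and the value is (-7)·(5/9) + 8 = 37/9.
For the receiver: with q = P(Forehand), equating Wide's and Body's payoffs gives −4q + 5 = 5q + 3 ⇒ q = 2/9.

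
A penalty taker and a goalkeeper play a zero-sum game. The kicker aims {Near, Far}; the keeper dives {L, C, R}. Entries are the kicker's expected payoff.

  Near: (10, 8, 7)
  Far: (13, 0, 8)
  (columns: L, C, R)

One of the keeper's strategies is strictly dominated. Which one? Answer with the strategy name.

L

C holds the kicker's payoff strictly below L in every row: 8 < 10, 0 < 13.
So L is strictly dominated for the keeper.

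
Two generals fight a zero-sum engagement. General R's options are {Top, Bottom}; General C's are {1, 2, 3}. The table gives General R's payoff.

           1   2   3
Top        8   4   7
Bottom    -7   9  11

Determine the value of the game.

5

Row minima: Top → 4, Bottom → -7; maximin = 4.
Column maxima: 1 → 8, 2 → 9, 3 → 11; minimax = 8.
4 ≠ 8, so there is no saddle point; optimal play is mixed.
3 is strictly dominated by 2 (it gives General R strictly more in every row), so General C never plays it.
On the remaining 2×2 (Top, Bottom vs 1, 2):
Let General R play Top with probability p. Expected payoff against 1: 8p + (-7)(1−p) = 15p − 7; against 2: 4p + 9(1−p) = −5p + 9.
Setting these equal: 15p − 7 = −5p + 9 ⇒ 20p = 16 ⇒ p = 4/5, and the value is (15)·(4/5) − 7 = 5.
For General C: with q = P(1), equating Top's and Bottom's payoffs gives 4q + 4 = −16q + 9 ⇒ q = 1/4.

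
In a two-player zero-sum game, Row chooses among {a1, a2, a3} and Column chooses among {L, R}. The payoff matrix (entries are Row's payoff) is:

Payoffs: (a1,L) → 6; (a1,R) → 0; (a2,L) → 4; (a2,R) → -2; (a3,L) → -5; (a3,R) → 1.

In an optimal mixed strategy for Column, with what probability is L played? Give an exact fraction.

Row minima: a1 → 0, a2 → -2, a3 → -5; maximin = 0.
Column maxima: L → 6, R → 1; minimax = 1.
0 ≠ 1, so there is no saddle point; optimal play is mixed.
a2 is strictly dominated by a1, so Row never plays it.
On the remaining 2×2 (a1, a3 vs L, R):
Let Row play a1 with probability p. Expected payoff against L: 6p + (-5)(1−p) = 11p − 5; against R: 0p + 1(1−p) = −p + 1.
Setting these equal: 11p − 5 = −p + 1 ⇒ 12p = 6 ⇒ p = 1/2, and the value is (11)·(1/2) − 5 = 1/2.
For Column: with q = P(L), equating a1's and a3's payoffs gives 6q = −6q + 1 ⇒ q = 1/12.

1/12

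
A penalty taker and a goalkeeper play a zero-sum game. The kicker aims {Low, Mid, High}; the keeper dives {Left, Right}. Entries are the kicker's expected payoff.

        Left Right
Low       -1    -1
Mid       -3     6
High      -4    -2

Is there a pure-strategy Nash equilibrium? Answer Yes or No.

Row minima: Low → -1, Mid → -3, High → -4; maximin = -1.
Column maxima: Left → -1, Right → 6; minimax = -1.
maximin = minimax = -1, so a saddle point exists.

Yes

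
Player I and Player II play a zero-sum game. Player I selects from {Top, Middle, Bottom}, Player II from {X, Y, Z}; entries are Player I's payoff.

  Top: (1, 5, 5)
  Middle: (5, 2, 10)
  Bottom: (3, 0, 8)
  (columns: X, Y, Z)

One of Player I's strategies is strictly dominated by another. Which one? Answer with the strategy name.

Bottom

Middle gives a strictly higher payoff than Bottom against every column: 5 > 3, 2 > 0, 10 > 8.
So Bottom is strictly dominated and Player I never plays it.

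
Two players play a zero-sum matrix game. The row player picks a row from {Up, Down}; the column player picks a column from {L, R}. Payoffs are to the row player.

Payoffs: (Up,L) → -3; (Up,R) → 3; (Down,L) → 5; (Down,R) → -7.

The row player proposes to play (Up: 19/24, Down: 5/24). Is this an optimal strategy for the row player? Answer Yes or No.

No

Against L this mix gives (19/24)·(-3) + (5/24)·5 = -4/3.
Against R this mix gives (19/24)·3 + (5/24)·(-7) = 11/12.
The column player will play L, holding the row player to -4/3. Shifting weight toward the row that does better against L would raise this floor (the equalizing mix achieves -1/3 against both L and R), so the proposed strategy is not optimal.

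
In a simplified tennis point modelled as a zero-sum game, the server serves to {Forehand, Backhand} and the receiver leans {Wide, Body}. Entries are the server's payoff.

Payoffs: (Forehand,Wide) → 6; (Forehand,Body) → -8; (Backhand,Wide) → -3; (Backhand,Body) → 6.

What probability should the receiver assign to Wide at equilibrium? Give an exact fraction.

Row minima: Forehand → -8, Backhand → -3; maximin = -3.
Column maxima: Wide → 6, Body → 6; minimax = 6.
-3 ≠ 6, so there is no saddle point; optimal play is mixed.
Let the server play Forehand with probability p. Expected payoff against Wide: 6p + (-3)(1−p) = 9p − 3; against Body: (-8)p + 6(1−p) = −14p + 6.
Setting these equal: 9p − 3 = −14p + 6 ⇒ 23p = 9 ⇒ p = 9/23, and the value is (9)·(9/23) − 3 = 12/23.
For the receiver: with q = P(Wide), equating Forehand's and Backhand's payoffs gives 14q − 8 = −9q + 6 ⇒ q = 14/23.

14/23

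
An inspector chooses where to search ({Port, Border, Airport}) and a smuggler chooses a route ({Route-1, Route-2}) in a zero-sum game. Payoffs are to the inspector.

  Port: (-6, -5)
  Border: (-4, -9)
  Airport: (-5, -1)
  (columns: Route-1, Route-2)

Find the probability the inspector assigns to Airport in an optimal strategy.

Row minima: Port → -6, Border → -9, Airport → -5; maximin = -5.
Column maxima: Route-1 → -4, Route-2 → -1; minimax = -4.
-5 ≠ -4, so there is no saddle point; optimal play is mixed.
Port is strictly dominated by Airport, so the inspector never plays it.
On the remaining 2×2 (Border, Airport vs Route-1, Route-2):
Let the inspector play Border with probability p. Expected payoff against Route-1: (-4)p + (-5)(1−p) = p − 5; against Route-2: (-9)p + (-1)(1−p) = −8p − 1.
Setting these equal: p − 5 = −8p − 1 ⇒ 9p = 4 ⇒ p = 4/9, and the value is (1)·(4/9) − 5 = -41/9.
For the smuggler: with q = P(Route-1), equating Border's and Airport's payoffs gives 5q − 9 = −4q − 1 ⇒ q = 8/9.

5/9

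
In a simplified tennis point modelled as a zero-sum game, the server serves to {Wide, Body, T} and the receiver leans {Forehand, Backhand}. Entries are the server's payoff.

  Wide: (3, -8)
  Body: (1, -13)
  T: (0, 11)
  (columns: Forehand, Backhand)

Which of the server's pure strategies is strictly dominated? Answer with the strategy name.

Body

Wide gives a strictly higher payoff than Body against every column: 3 > 1, -8 > -13.
So Body is strictly dominated and the server never plays it.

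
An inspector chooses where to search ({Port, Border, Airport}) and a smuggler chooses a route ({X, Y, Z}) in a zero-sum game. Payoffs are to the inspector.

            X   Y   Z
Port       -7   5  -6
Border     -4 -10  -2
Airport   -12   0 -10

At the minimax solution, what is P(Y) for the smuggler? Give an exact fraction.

1/6

Row minima: Port → -7, Border → -10, Airport → -12; maximin = -7.
Column maxima: X → -4, Y → 5, Z → -2; minimax = -4.
-7 ≠ -4, so there is no saddle point; optimal play is mixed.
Airport is strictly dominated by Port, so the inspector never plays it.
Z is strictly dominated by X (it gives the inspector strictly more in every row), so the smuggler never plays it.
On the remaining 2×2 (Port, Border vs X, Y):
Let the inspector play Port with probability p. Expected payoff against X: (-7)p + (-4)(1−p) = −3p − 4; against Y: 5p + (-10)(1−p) = 15p − 10.
Setting these equal: −3p − 4 = 15p − 10 ⇒ −18p = -6 ⇒ p = 1/3, and the value is (-3)·(1/3) − 4 = -5.
For the smuggler: with q = P(X), equating Port's and Border's payoffs gives −12q + 5 = 6q − 10 ⇒ q = 5/6.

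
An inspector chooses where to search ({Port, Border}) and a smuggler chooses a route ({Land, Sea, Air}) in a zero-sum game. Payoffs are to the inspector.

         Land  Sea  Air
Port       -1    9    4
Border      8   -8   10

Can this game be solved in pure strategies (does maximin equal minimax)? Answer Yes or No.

Row minima: Port → -1, Border → -8; maximin = -1.
Column maxima: Land → 8, Sea → 9, Air → 10; minimax = 8.
-1 ≠ 8, so no pure-strategy equilibrium exists.

No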